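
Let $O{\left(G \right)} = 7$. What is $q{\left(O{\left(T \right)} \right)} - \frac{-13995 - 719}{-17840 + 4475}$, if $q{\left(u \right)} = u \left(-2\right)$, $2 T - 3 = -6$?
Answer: $- \frac{201824}{13365} \approx -15.101$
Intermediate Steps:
$T = - \frac{3}{2}$ ($T = \frac{3}{2} + \frac{1}{2} \left(-6\right) = \frac{3}{2} - 3 = - \frac{3}{2} \approx -1.5$)
$q{\left(u \right)} = - 2 u$
$q{\left(O{\left(T \right)} \right)} - \frac{-13995 - 719}{-17840 + 4475} = \left(-2\right) 7 - \frac{-13995 - 719}{-17840 + 4475} = -14 - - \frac{14714}{-13365} = -14 - \left(-14714\right) \left(- \frac{1}{13365}\right) = -14 - \frac{14714}{13365} = - \frac{201824}{13365}$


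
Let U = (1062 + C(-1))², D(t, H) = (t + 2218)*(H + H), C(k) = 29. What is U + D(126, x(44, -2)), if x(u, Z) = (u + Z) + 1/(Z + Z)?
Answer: 1386005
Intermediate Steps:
x(u, Z) = Z + u + 1/(2*Z) (x(u, Z) = (Z + u) + 1/(2*Z) = Z + u + 1/(2*Z))
D(t, H) = 2*H*(2218 + t) (D(t, H) = (2218 + t)*(2*H) = 2*H*(2218 + t))
U = 1190281 (U = (1062 + 29)² = 1091² = 1190281)
U + D(126, x(44, -2)) = 1190281 + 2*(-2 + 44 + (½)/(-2))*(2218 + 126) = 1190281 + 2*(-2 + 44 + (½)*(-½))*2344 = 1190281 + 2*(-2 + 44 - ¼)*2344 = 1190281 + 2*(167/4)*2344 = 1190281 + 195724 = 1386005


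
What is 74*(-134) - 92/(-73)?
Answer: -723776/73 ≈ -9914.7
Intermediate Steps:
74*(-134) - 92/(-73) = -9916 - 92*(-1/73) = -9916 + 92/73 = -723776/73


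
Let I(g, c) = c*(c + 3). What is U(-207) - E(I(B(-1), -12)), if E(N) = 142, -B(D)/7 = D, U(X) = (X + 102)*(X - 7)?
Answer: 22328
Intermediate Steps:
U(X) = (-7 + X)*(102 + X) (U(X) = (102 + X)*(-7 + X) = (-7 + X)*(102 + X))
B(D) = -7*D
I(g, c) = c*(3 + c)
U(-207) - E(I(B(-1), -12)) = (-714 + (-207)² + 95*(-207)) - 1*142 = (-714 + 42849 - 19665) - 142 = 22470 - 142 = 22328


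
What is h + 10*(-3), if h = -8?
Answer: -38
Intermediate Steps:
h + 10*(-3) = -8 + 10*(-3) = -8 - 30 = -38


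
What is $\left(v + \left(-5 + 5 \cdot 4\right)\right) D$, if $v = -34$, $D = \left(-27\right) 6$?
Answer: $3078$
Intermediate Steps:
$D = -162$
$\left(v + \left(-5 + 5 \cdot 4\right)\right) D = \left(-34 + \left(-5 + 5 \cdot 4\right)\right) \left(-162\right) = \left(-34 + \left(-5 + 20\right)\right) \left(-162\right) = \left(-34 + 15\right) \left(-162\right) = \left(-19\right) \left(-162\right) = 3078$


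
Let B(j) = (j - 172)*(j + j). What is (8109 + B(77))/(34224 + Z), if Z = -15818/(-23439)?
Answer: -152845719/802192154 ≈ -0.19054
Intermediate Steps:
B(j) = 2*j*(-172 + j) (B(j) = (-172 + j)*(2*j) = 2*j*(-172 + j))
Z = 15818/23439 (Z = -15818*(-1/23439) = 15818/23439 ≈ 0.67486)
(8109 + B(77))/(34224 + Z) = (8109 + 2*77*(-172 + 77))/(34224 + 15818/23439) = (8109 + 2*77*(-95))/(802192154/23439) = (8109 - 14630)*(23439/802192154) = -6521*23439/802192154 = -152845719/802192154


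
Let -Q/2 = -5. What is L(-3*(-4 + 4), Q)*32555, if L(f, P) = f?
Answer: 0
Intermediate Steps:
Q = 10 (Q = -2*(-5) = 10)
L(-3*(-4 + 4), Q)*32555 = -3*(-4 + 4)*32555 = -3*0*32555 = 0*32555 = 0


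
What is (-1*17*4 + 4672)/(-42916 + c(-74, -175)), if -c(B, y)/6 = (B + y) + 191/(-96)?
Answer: -73664/662561 ≈ -0.11118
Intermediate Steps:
c(B, y) = 191/16 - 6*B - 6*y (c(B, y) = -6*((B + y) + 191/(-96)) = -6*((B + y) + 191*(-1/96)) = -6*((B + y) - 191/96) = -6*(-191/96 + B + y) = 191/16 - 6*B - 6*y)
(-1*17*4 + 4672)/(-42916 + c(-74, -175)) = (-1*17*4 + 4672)/(-42916 + (191/16 - 6*(-74) - 6*(-175))) = (-17*4 + 4672)/(-42916 + (191/16 + 444 + 1050)) = (-68 + 4672)/(-42916 + 24095/16) = 4604/(-662561/16) = 4604*(-16/662561) = -73664/662561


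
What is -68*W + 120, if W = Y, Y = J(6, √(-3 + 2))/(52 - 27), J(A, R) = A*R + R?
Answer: 120 - 476*I/25 ≈ 120.0 - 19.04*I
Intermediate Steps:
J(A, R) = R + A*R
Y = 7*I/25 (Y = (√(-3 + 2)*(1 + 6))/(52 - 27) = (√(-1)*7)/25 = (I*7)/25 = (7*I)/25 = 7*I/25 ≈ 0.28*I)
W = 7*I/25 ≈ 0.28*I
-68*W + 120 = -476*I/25 + 120 = 120 - 476*I/25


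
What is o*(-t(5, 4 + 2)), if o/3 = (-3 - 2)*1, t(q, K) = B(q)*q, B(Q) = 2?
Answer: 150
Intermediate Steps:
t(q, K) = 2*q
o = -15 (o = 3*((-3 - 2)*1) = 3*(-5*1) = 3*(-5) = -15)
o*(-t(5, 4 + 2)) = -(-15)*2*5 = -(-15)*10 = -15*(-10) = 150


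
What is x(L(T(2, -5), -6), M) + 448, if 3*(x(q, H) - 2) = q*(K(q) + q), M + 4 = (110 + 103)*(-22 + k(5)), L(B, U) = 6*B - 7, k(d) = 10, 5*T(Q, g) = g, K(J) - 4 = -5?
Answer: 1532/3 ≈ 510.67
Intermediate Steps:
K(J) = -1 (K(J) = 4 - 5 = -1)
T(Q, g) = g/5
L(B, U) = -7 + 6*B
M = -2560 (M = -4 + (110 + 103)*(-22 + 10) = -4 + 213*(-12) = -4 - 2556 = -2560)
x(q, H) = 2 + q*(-1 + q)/3 (x(q, H) = 2 + (q*(-1 + q))/3 = 2 + q*(-1 + q)/3)
x(L(T(2, -5), -6), M) + 448 = (2 - (-7 + 6*((⅕)*(-5)))/3 + (-7 + 6*((⅕)*(-5)))²/3) + 448 = (2 - (-7 + 6*(-1))/3 + (-7 + 6*(-1))²/3) + 448 = (2 - (-7 - 6)/3 + (-7 - 6)²/3) + 448 = (2 - ⅓*(-13) + (⅓)*(-13)²) + 448 = (2 + 13/3 + (⅓)*169) + 448 = (2 + 13/3 + 169/3) + 448 = 188/3 + 448 = 1532/3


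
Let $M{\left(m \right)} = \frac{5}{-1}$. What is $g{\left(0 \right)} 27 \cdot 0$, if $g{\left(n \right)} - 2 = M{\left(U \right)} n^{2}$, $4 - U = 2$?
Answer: $0$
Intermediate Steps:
$U = 2$ ($U = 4 - 2 = 2$)
$M{\left(m \right)} = -5$ ($M{\left(m \right)} = 5 \left(-1\right) = -5$)
$g{\left(n \right)} = 2 - 5 n^{2}$
$g{\left(0 \right)} 27 \cdot 0 = \left(2 - 5 \cdot 0^{2}\right) 27 \cdot 0 = \left(2 - 0\right) 27 \cdot 0 = \left(2 + 0\right) 27 \cdot 0 = 2 \cdot 27 \cdot 0 = 54 \cdot 0 = 0$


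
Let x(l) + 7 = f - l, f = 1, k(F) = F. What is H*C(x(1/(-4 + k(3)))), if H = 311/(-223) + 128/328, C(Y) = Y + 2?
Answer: 27549/9143 ≈ 3.0131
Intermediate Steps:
x(l) = -6 - l (x(l) = -7 + (1 - l) = -6 - l)
C(Y) = 2 + Y
H = -9183/9143 (H = 311*(-1/223) + 128*(1/328) = -311/223 + 16/41 = -9183/9143 ≈ -1.0044)
H*C(x(1/(-4 + k(3)))) = -9183*(2 + (-6 - 1/(-4 + 3)))/9143 = -9183*(2 + (-6 - 1/(-1)))/9143 = -9183*(2 + (-6 - 1*(-1)))/9143 = -9183*(2 + (-6 + 1))/9143 = -9183*(2 - 5)/9143 = -9183/9143*(-3) = 27549/9143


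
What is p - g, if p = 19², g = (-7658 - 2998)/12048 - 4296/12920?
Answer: 146830082/405365 ≈ 362.22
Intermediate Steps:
g = -493317/405365 (g = -10656*1/12048 - 4296*1/12920 = -222/251 - 537/1615 = -493317/405365 ≈ -1.2170)
p = 361
p - g = 361 - 1*(-493317/405365) = 361 + 493317/405365 = 146830082/405365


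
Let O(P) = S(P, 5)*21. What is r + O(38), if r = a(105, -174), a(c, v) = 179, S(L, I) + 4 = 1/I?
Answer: 496/5 ≈ 99.200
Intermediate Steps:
S(L, I) = -4 + 1/I
r = 179
O(P) = -399/5 (O(P) = (-4 + 1/5)*21 = (-4 + ⅕)*21 = -19/5*21 = -399/5)
r + O(38) = 179 - 399/5 = 496/5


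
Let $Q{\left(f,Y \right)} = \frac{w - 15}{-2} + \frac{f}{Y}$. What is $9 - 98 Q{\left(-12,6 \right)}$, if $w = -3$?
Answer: $-677$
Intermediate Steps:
$Q{\left(f,Y \right)} = 9 + \frac{f}{Y}$ ($Q{\left(f,Y \right)} = \frac{-3 - 15}{-2} + \frac{f}{Y} = \left(-3 - 15\right) \left(- \frac{1}{2}\right) + \frac{f}{Y} = \left(-18\right) \left(- \frac{1}{2}\right) + \frac{f}{Y} = 9 + \frac{f}{Y}$)
$9 - 98 Q{\left(-12,6 \right)} = 9 - 98 \left(9 - \frac{12}{6}\right) = 9 - 98 \left(9 - 2\right) = 9 - 686 = -677$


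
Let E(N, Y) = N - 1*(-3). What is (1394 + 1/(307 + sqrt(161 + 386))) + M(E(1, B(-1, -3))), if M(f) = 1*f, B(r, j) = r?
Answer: 130995703/93702 - sqrt(547)/93702 ≈ 1398.0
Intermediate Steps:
E(N, Y) = 3 + N (E(N, Y) = N + 3 = 3 + N)
M(f) = f
(1394 + 1/(307 + sqrt(161 + 386))) + M(E(1, B(-1, -3))) = (1394 + 1/(307 + sqrt(161 + 386))) + (3 + 1) = (1394 + 1/(307 + sqrt(547))) + 4 = 1398 + 1/(307 + sqrt(547))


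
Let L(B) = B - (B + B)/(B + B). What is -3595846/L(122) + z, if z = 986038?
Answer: 115714752/121 ≈ 9.5632e+5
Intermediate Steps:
L(B) = -1 + B (L(B) = B - 2*B/(2*B) = B - 2*B*1/(2*B) = B - 1*1 = B - 1 = -1 + B)
-3595846/L(122) + z = -3595846/(-1 + 122) + 986038 = -3595846/121 + 986038 = 115714752/121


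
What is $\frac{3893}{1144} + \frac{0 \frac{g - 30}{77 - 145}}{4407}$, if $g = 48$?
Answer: $\frac{3893}{1144} \approx 3.403$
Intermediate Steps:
$\frac{3893}{1144} + \frac{0 \frac{g - 30}{77 - 145}}{4407} = \frac{3893}{1144} + \frac{0 \frac{48 - 30}{77 - 145}}{4407} = 3893 \cdot \frac{1}{1144} + 0 \frac{18}{-68} \cdot \frac{1}{4407} = \frac{3893}{1144} + 0 \cdot 18 \left(- \frac{1}{68}\right) \frac{1}{4407} = \frac{3893}{1144} + 0 \left(- \frac{9}{34}\right) \frac{1}{4407} = \frac{3893}{1144} + 0 \cdot \frac{1}{4407} = \frac{3893}{1144} + 0 = \frac{3893}{1144}$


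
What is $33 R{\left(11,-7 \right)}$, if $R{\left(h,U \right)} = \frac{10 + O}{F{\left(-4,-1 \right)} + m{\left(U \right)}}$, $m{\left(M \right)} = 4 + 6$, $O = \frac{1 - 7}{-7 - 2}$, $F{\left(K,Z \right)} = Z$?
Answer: $\frac{352}{9} \approx 39.111$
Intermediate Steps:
$O = \frac{2}{3}$ ($O = - \frac{6}{-9} = \left(-6\right) \left(- \frac{1}{9}\right) = \frac{2}{3} \approx 0.66667$)
$m{\left(M \right)} = 10$
$R{\left(h,U \right)} = \frac{32}{27}$ ($R{\left(h,U \right)} = \frac{10 + \frac{2}{3}}{-1 + 10} = \frac{32}{3 \cdot 9} = \frac{32}{3} \cdot \frac{1}{9} = \frac{32}{27}$)
$33 R{\left(11,-7 \right)} = 33 \cdot \frac{32}{27} = \frac{352}{9}$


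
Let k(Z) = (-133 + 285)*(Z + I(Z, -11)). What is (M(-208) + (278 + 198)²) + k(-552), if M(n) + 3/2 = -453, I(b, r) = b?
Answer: 116627/2 ≈ 58314.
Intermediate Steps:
M(n) = -909/2 (M(n) = -3/2 - 453 = -909/2)
k(Z) = 304*Z (k(Z) = (-133 + 285)*(Z + Z) = 152*(2*Z) = 304*Z)
(M(-208) + (278 + 198)²) + k(-552) = (-909/2 + (278 + 198)²) + 304*(-552) = (-909/2 + 476²) - 167808 = (-909/2 + 226576) - 167808 = 452243/2 - 167808 = 116627/2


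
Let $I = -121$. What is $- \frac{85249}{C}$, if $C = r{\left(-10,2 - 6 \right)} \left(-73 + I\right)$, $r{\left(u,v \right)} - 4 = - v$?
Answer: $\frac{85249}{1552} \approx 54.928$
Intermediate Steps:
$r{\left(u,v \right)} = 4 - v$
$C = -1552$ ($C = \left(4 - \left(2 - 6\right)\right) \left(-73 - 121\right) = \left(4 - \left(2 - 6\right)\right) \left(-194\right) = \left(4 - -4\right) \left(-194\right) = \left(4 + 4\right) \left(-194\right) = 8 \left(-194\right) = -1552$)
$- \frac{85249}{C} = - \frac{85249}{-1552} = \left(-85249\right) \left(- \frac{1}{1552}\right) = \frac{85249}{1552}$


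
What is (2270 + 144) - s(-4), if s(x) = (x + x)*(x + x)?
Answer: 2350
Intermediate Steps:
s(x) = 4*x**2 (s(x) = (2*x)*(2*x) = 4*x**2)
(2270 + 144) - s(-4) = (2270 + 144) - 4*(-4)**2 = 2414 - 4*16 = 2414 - 1*64 = 2414 - 64 = 2350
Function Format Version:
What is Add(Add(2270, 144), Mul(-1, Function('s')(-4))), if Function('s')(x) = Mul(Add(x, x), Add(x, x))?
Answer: 2350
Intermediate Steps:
Function('s')(x) = Mul(4, Pow(x, 2)) (Function('s')(x) = Mul(Mul(2, x), Mul(2, x)) = Mul(4, Pow(x, 2)))
Add(Add(2270, 144), Mul(-1, Function('s')(-4))) = Add(Add(2270, 144), Mul(-1, Mul(4, Pow(-4, 2)))) = Add(2414, Mul(-1, Mul(4, 16))) = Add(2414, Mul(-1, 64)) = Add(2414, -64) = 2350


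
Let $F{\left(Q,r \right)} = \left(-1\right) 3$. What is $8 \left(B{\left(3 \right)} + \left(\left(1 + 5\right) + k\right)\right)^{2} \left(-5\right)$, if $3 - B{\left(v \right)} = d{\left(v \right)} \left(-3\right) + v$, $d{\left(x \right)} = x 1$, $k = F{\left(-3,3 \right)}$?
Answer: $-5760$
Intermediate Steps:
$F{\left(Q,r \right)} = -3$
$k = -3$
$d{\left(x \right)} = x$
$B{\left(v \right)} = 3 + 2 v$ ($B{\left(v \right)} = 3 - \left(v \left(-3\right) + v\right) = 3 - \left(- 3 v + v\right) = 3 - - 2 v = 3 + 2 v$)
$8 \left(B{\left(3 \right)} + \left(\left(1 + 5\right) + k\right)\right)^{2} \left(-5\right) = 8 \left(\left(3 + 2 \cdot 3\right) + \left(\left(1 + 5\right) - 3\right)\right)^{2} \left(-5\right) = 8 \left(\left(3 + 6\right) + \left(6 - 3\right)\right)^{2} \left(-5\right) = 8 \left(9 + 3\right)^{2} \left(-5\right) = 8 \cdot 12^{2} \left(-5\right) = 8 \cdot 144 \left(-5\right) = 1152 \left(-5\right) = -5760$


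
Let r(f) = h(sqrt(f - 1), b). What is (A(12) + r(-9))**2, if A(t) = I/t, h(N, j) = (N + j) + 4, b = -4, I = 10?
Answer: -335/36 + 5*I*sqrt(10)/3 ≈ -9.3056 + 5.2705*I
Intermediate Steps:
h(N, j) = 4 + N + j
r(f) = sqrt(-1 + f) (r(f) = 4 + sqrt(f - 1) - 4 = 4 + sqrt(-1 + f) - 4 = sqrt(-1 + f))
A(t) = 10/t
(A(12) + r(-9))**2 = (10/12 + sqrt(-1 - 9))**2 = (10*(1/12) + sqrt(-10))**2 = (5/6 + I*sqrt(10))**2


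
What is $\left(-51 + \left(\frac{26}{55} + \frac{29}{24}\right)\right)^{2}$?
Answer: $\frac{4238140201}{1742400} \approx 2432.4$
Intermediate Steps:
$\left(-51 + \left(\frac{26}{55} + \frac{29}{24}\right)\right)^{2} = \left(-51 + \frac{2219}{1320}\right)^{2} = \left(- \frac{65101}{1320}\right)^{2} = \frac{4238140201}{1742400}$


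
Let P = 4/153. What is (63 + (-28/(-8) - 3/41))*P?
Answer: 10894/6273 ≈ 1.7366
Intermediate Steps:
P = 4/153 (P = 4*(1/153) = 4/153 ≈ 0.026144)
(63 + (-28/(-8) - 3/41))*P = (63 + (-28/(-8) - 3/41))*(4/153) = (63 + (-28*(-⅛) - 3*1/41))*(4/153) = (63 + (7/2 - 3/41))*(4/153) = (63 + 281/82)*(4/153) = (5447/82)*(4/153) = 10894/6273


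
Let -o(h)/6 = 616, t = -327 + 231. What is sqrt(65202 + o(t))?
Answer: 3*sqrt(6834) ≈ 248.00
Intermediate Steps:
t = -96
o(h) = -3696 (o(h) = -6*616 = -3696)
sqrt(65202 + o(t)) = sqrt(65202 - 3696) = sqrt(61506) = 3*sqrt(6834)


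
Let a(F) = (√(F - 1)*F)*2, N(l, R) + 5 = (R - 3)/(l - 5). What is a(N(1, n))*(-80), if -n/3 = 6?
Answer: -20*I*√3 ≈ -34.641*I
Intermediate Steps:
n = -18 (n = -3*6 = -18)
N(l, R) = -5 + (-3 + R)/(-5 + l) (N(l, R) = -5 + (R - 3)/(l - 5) = -5 + (-3 + R)/(-5 + l))
a(F) = 2*F*√(-1 + F) (a(F) = (√(-1 + F)*F)*2 = (F*√(-1 + F))*2 = 2*F*√(-1 + F))
a(N(1, n))*(-80) = (2*((22 - 18 - 5*1)/(-5 + 1))*√(-1 + (22 - 18 - 5*1)/(-5 + 1)))*(-80) = (2*((22 - 18 - 5)/(-4))*√(-1 + (22 - 18 - 5)/(-4)))*(-80) = (2*(-¼*(-1))*√(-1 - ¼*(-1)))*(-80) = (2*(¼)*√(-1 + ¼))*(-80) = (2*(¼)*√(-¾))*(-80) = (2*(¼)*(I*√3/2))*(-80) = (I*√3/4)*(-80) = -20*I*√3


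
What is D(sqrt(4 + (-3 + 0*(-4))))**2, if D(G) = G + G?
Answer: 4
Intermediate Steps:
D(G) = 2*G
D(sqrt(4 + (-3 + 0*(-4))))**2 = (2*sqrt(4 + (-3 + 0*(-4))))**2 = (2*sqrt(4 + (-3 + 0)))**2 = (2*sqrt(4 - 3))**2 = (2*sqrt(1))**2 = (2*1)**2 = 2**2 = 4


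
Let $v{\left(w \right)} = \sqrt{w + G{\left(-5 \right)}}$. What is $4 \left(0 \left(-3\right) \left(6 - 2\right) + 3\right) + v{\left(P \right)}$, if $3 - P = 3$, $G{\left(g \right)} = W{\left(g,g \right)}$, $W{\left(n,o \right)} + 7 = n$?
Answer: $12 + 2 i \sqrt{3} \approx 12.0 + 3.4641 i$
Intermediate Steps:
$W{\left(n,o \right)} = -7 + n$
$G{\left(g \right)} = -7 + g$
$P = 0$ ($P = 3 - 3 = 0$)
$v{\left(w \right)} = \sqrt{-12 + w}$ ($v{\left(w \right)} = \sqrt{w - 12} = \sqrt{-12 + w}$)
$4 \left(0 \left(-3\right) \left(6 - 2\right) + 3\right) + v{\left(P \right)} = 4 \left(0 \left(-3\right) \left(6 - 2\right) + 3\right) + \sqrt{-12 + 0} = 4 \left(0 \left(6 - 2\right) + 3\right) + \sqrt{-12} = 4 \left(0 \cdot 4 + 3\right) + 2 i \sqrt{3} = 4 \left(0 + 3\right) + 2 i \sqrt{3} = 4 \cdot 3 + 2 i \sqrt{3} = 12 + 2 i \sqrt{3}$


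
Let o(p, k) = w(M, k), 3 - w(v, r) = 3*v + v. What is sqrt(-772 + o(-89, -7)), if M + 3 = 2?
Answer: 3*I*sqrt(85) ≈ 27.659*I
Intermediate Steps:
M = -1 (M = -3 + 2 = -1)
w(v, r) = 3 - 4*v (w(v, r) = 3 - (3*v + v) = 3 - 4*v)
o(p, k) = 7 (o(p, k) = 3 - 4*(-1) = 3 + 4 = 7)
sqrt(-772 + o(-89, -7)) = sqrt(-772 + 7) = sqrt(-765) = 3*I*sqrt(85)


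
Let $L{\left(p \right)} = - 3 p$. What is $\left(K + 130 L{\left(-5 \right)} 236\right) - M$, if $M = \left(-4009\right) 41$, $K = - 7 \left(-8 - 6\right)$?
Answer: $624667$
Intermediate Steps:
$K = 98$ ($K = \left(-7\right) \left(-14\right) = 98$)
$M = -164369$
$\left(K + 130 L{\left(-5 \right)} 236\right) - M = \left(98 + 130 \left(\left(-3\right) \left(-5\right)\right) 236\right) - -164369 = \left(98 + 130 \cdot 15 \cdot 236\right) + 164369 = \left(98 + 1950 \cdot 236\right) + 164369 = \left(98 + 460200\right) + 164369 = 460298 + 164369 = 624667$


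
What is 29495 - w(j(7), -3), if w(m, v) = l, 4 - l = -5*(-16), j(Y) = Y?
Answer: 29571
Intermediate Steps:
l = -76 (l = 4 - (-5)*(-16) = 4 - 1*80 = 4 - 80 = -76)
w(m, v) = -76
29495 - w(j(7), -3) = 29495 - 1*(-76) = 29495 + 76 = 29571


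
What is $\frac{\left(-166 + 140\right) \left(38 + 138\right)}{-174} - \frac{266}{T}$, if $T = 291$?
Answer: $\frac{214222}{8439} \approx 25.385$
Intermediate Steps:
$\frac{\left(-166 + 140\right) \left(38 + 138\right)}{-174} - \frac{266}{T} = \frac{\left(-166 + 140\right) \left(38 + 138\right)}{-174} - \frac{266}{291} = \left(-26\right) 176 \left(- \frac{1}{174}\right) - \frac{266}{291} = \left(-4576\right) \left(- \frac{1}{174}\right) - \frac{266}{291} = \frac{2288}{87} - \frac{266}{291} = \frac{214222}{8439}$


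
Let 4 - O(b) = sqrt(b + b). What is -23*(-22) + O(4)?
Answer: 510 - 2*sqrt(2) ≈ 507.17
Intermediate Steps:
O(b) = 4 - sqrt(2)*sqrt(b) (O(b) = 4 - sqrt(b + b) = 4 - sqrt(2*b) = 4 - sqrt(2)*sqrt(b))
-23*(-22) + O(4) = -23*(-22) + (4 - sqrt(2)*sqrt(4)) = 506 + (4 - 1*sqrt(2)*2) = 506 + (4 - 2*sqrt(2)) = 510 - 2*sqrt(2)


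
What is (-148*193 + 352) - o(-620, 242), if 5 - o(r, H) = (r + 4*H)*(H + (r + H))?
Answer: -75545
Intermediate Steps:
o(r, H) = 5 - (r + 2*H)*(r + 4*H) (o(r, H) = 5 - (r + 4*H)*(H + (r + H)) = 5 - (r + 4*H)*(H + (H + r)) = 5 - (r + 4*H)*(r + 2*H) = 5 - (r + 2*H)*(r + 4*H))
(-148*193 + 352) - o(-620, 242) = (-148*193 + 352) - (5 - 1*(-620)² - 8*242² - 6*242*(-620)) = (-28564 + 352) - (5 - 1*384400 - 8*58564 + 900240) = -28212 - (5 - 384400 - 468512 + 900240) = -28212 - 1*47333 = -28212 - 47333 = -75545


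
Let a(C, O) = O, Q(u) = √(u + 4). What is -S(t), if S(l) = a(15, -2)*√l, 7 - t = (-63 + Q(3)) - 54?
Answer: 2*√(124 - √7) ≈ 22.032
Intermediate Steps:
Q(u) = √(4 + u)
t = 124 - √7 (t = 7 - ((-63 + √(4 + 3)) - 54) = 7 - ((-63 + √7) - 54) = 7 - (-117 + √7) = 7 + (117 - √7) = 124 - √7 ≈ 121.35)
S(l) = -2*√l
-S(t) = -(-2)*√(124 - √7) = 2*√(124 - √7)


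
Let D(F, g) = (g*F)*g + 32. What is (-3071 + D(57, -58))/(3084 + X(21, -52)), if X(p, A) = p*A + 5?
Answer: 188709/1997 ≈ 94.496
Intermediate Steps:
X(p, A) = 5 + A*p (X(p, A) = A*p + 5 = 5 + A*p)
D(F, g) = 32 + F*g² (D(F, g) = (F*g)*g + 32 = F*g² + 32 = 32 + F*g²)
(-3071 + D(57, -58))/(3084 + X(21, -52)) = (-3071 + (32 + 57*(-58)²))/(3084 + (5 - 52*21)) = (-3071 + (32 + 57*3364))/(3084 + (5 - 1092)) = (-3071 + (32 + 191748))/(3084 - 1087) = (-3071 + 191780)/1997 = 188709*(1/1997) = 188709/1997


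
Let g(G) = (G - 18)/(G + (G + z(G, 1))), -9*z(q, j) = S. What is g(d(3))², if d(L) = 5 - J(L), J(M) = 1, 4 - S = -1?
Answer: 15876/4489 ≈ 3.5366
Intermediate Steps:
S = 5 (S = 4 - 1*(-1) = 4 + 1 = 5)
z(q, j) = -5/9 (z(q, j) = -⅑*5 = -5/9)
d(L) = 4 (d(L) = 5 - 1*1 = 5 - 1 = 4)
g(G) = (-18 + G)/(-5/9 + 2*G) (g(G) = (G - 18)/(G + (G - 5/9)) = (-18 + G)/(G + (-5/9 + G)) = (-18 + G)/(-5/9 + 2*G))
g(d(3))² = (9*(-18 + 4)/(-5 + 18*4))² = (9*(-14)/(-5 + 72))² = (9*(-14)/67)² = (9*(1/67)*(-14))² = (-126/67)² = 15876/4489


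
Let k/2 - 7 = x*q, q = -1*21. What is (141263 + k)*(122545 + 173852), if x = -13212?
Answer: 206345959857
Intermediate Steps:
q = -21
k = 554918 (k = 14 + 2*(-13212*(-21)) = 14 + 2*277452 = 14 + 554904 = 554918)
(141263 + k)*(122545 + 173852) = (141263 + 554918)*(122545 + 173852) = 696181*296397 = 206345959857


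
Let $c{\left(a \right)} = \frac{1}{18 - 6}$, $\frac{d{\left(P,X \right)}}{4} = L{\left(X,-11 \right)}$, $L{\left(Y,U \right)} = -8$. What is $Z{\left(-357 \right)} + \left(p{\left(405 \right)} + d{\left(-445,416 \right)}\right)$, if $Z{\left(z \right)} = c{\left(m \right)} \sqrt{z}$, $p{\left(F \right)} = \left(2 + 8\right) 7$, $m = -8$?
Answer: $38 + \frac{i \sqrt{357}}{12} \approx 38.0 + 1.5745 i$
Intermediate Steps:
$p{\left(F \right)} = 70$ ($p{\left(F \right)} = 10 \cdot 7 = 70$)
$d{\left(P,X \right)} = -32$ ($d{\left(P,X \right)} = 4 \left(-8\right) = -32$)
$c{\left(a \right)} = \frac{1}{12}$
$Z{\left(z \right)} = \frac{\sqrt{z}}{12}$
$Z{\left(-357 \right)} + \left(p{\left(405 \right)} + d{\left(-445,416 \right)}\right) = \frac{\sqrt{-357}}{12} + \left(70 - 32\right) = \frac{i \sqrt{357}}{12} + 38 = 38 + \frac{i \sqrt{357}}{12}$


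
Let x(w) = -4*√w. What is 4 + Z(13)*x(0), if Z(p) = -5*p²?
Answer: 4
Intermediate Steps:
4 + Z(13)*x(0) = 4 + (-5*13²)*(-4*√0) = 4 + (-5*169)*(-4*0) = 4 - 845*0 = 4 + 0 = 4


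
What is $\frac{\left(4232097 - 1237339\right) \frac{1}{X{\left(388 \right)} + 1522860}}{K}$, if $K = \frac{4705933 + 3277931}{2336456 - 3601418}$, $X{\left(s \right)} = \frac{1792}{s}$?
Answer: $- \frac{30621728476001}{98279947373496} \approx -0.31158$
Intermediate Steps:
$K = - \frac{1330644}{210827}$ ($K = \frac{7983864}{-1264962} = 7983864 \left(- \frac{1}{1264962}\right) = - \frac{1330644}{210827} \approx -6.3115$)
$\frac{\left(4232097 - 1237339\right) \frac{1}{X{\left(388 \right)} + 1522860}}{K} = \frac{\left(4232097 - 1237339\right) \frac{1}{\frac{1792}{388} + 1522860}}{- \frac{1330644}{210827}} = \frac{2994758}{1792 \cdot \frac{1}{388} + 1522860} \left(- \frac{210827}{1330644}\right) = \frac{2994758}{\frac{448}{97} + 1522860} \left(- \frac{210827}{1330644}\right) = \frac{2994758}{\frac{147717868}{97}} \left(- \frac{210827}{1330644}\right) = 2994758 \cdot \frac{97}{147717868} \left(- \frac{210827}{1330644}\right) = \frac{145245763}{73858934} \left(- \frac{210827}{1330644}\right) = - \frac{30621728476001}{98279947373496}$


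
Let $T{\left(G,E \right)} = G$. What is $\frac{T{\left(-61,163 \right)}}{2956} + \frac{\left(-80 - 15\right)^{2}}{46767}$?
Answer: $\frac{23825113}{138243252} \approx 0.17234$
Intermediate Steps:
$\frac{T{\left(-61,163 \right)}}{2956} + \frac{\left(-80 - 15\right)^{2}}{46767} = - \frac{61}{2956} + \frac{\left(-80 - 15\right)^{2}}{46767} = \left(-61\right) \frac{1}{2956} + \left(-95\right)^{2} \cdot \frac{1}{46767} = - \frac{61}{2956} + 9025 \cdot \frac{1}{46767} = - \frac{61}{2956} + \frac{9025}{46767} = \frac{23825113}{138243252}$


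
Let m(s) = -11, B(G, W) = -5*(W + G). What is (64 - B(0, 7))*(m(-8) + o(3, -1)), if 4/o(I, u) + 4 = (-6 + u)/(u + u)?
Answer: -1881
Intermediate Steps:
B(G, W) = -5*G - 5*W (B(G, W) = -5*(G + W) = -5*G - 5*W)
o(I, u) = 4/(-4 + (-6 + u)/(2*u)) (o(I, u) = 4/(-4 + (-6 + u)/(u + u)) = 4/(-4 + (-6 + u)/((2*u))) = 4/(-4 + (-6 + u)*(1/(2*u))) = 4/(-4 + (-6 + u)/(2*u)))
(64 - B(0, 7))*(m(-8) + o(3, -1)) = (64 - (-5*0 - 5*7))*(-11 - 8*(-1)/(6 + 7*(-1))) = (64 - (0 - 35))*(-11 - 8*(-1)/(6 - 7)) = (64 - 1*(-35))*(-11 - 8*(-1)/(-1)) = (64 + 35)*(-11 - 8*(-1)*(-1)) = 99*(-11 - 8) = 99*(-19) = -1881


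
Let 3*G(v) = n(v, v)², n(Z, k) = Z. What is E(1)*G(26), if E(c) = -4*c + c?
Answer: -676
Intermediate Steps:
E(c) = -3*c
G(v) = v²/3
E(1)*G(26) = (-3*1)*((⅓)*26²) = -676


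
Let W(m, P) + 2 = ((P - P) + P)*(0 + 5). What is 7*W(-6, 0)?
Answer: -14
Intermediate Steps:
W(m, P) = -2 + 5*P (W(m, P) = -2 + ((P - P) + P)*(0 + 5) = -2 + (0 + P)*5 = -2 + P*5 = -2 + 5*P)
7*W(-6, 0) = 7*(-2 + 5*0) = 7*(-2 + 0) = 7*(-2) = -14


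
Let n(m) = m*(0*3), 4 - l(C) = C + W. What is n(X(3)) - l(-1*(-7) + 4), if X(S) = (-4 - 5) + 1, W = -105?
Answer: -98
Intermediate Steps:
X(S) = -8 (X(S) = -9 + 1 = -8)
l(C) = 109 - C (l(C) = 4 - (C - 105) = 4 - (-105 + C) = 4 + (105 - C) = 109 - C)
n(m) = 0 (n(m) = m*0 = 0)
n(X(3)) - l(-1*(-7) + 4) = 0 - (109 - (-1*(-7) + 4)) = 0 - (109 - (7 + 4)) = 0 - (109 - 1*11) = 0 - (109 - 11) = 0 - 1*98 = 0 - 98 = -98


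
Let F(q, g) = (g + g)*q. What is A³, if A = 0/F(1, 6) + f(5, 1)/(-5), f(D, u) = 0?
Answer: 0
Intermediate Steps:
F(q, g) = 2*g*q (F(q, g) = (2*g)*q = 2*g*q)
A = 0 (A = 0/((2*6*1)) + 0/(-5) = 0/12 + 0*(-⅕) = 0*(1/12) + 0 = 0 + 0 = 0)
A³ = 0³ = 0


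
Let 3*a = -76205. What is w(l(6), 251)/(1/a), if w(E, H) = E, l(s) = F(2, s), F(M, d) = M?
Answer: -152410/3 ≈ -50803.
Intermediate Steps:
l(s) = 2
a = -76205/3 (a = (1/3)*(-76205) = -76205/3 ≈ -25402.)
w(l(6), 251)/(1/a) = 2/(1/(-76205/3)) = 2/(-3/76205) = 2*(-76205/3) = -152410/3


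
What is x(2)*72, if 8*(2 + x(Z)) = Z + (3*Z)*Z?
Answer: -18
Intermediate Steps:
x(Z) = -2 + Z/8 + 3*Z**2/8 (x(Z) = -2 + (Z + (3*Z)*Z)/8 = -2 + (Z + 3*Z**2)/8 = -2 + (Z/8 + 3*Z**2/8) = -2 + Z/8 + 3*Z**2/8)
x(2)*72 = (-2 + (1/8)*2 + (3/8)*2**2)*72 = (-2 + 1/4 + (3/8)*4)*72 = (-2 + 1/4 + 3/2)*72 = -1/4*72 = -18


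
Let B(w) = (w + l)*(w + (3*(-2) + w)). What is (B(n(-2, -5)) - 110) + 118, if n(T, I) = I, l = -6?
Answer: 184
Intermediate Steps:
B(w) = (-6 + w)*(-6 + 2*w) (B(w) = (w - 6)*(w + (3*(-2) + w)) = (-6 + w)*(w + (-6 + w)) = (-6 + w)*(-6 + 2*w))
(B(n(-2, -5)) - 110) + 118 = ((36 - 18*(-5) + 2*(-5)²) - 110) + 118 = ((36 + 90 + 2*25) - 110) + 118 = ((36 + 90 + 50) - 110) + 118 = (176 - 110) + 118 = 66 + 118 = 184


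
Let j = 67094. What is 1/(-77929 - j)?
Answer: -1/145023 ≈ -6.8955e-6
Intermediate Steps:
1/(-77929 - j) = 1/(-77929 - 1*67094) = 1/(-77929 - 67094) = 1/(-145023) = -1/145023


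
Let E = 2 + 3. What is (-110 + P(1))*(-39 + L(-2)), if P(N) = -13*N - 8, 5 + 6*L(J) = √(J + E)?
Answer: 31309/6 - 131*√3/6 ≈ 5180.4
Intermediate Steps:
E = 5
L(J) = -⅚ + √(5 + J)/6 (L(J) = -⅚ + √(J + 5)/6 = -⅚ + √(5 + J)/6)
P(N) = -8 - 13*N
(-110 + P(1))*(-39 + L(-2)) = (-110 + (-8 - 13*1))*(-39 + (-⅚ + √(5 - 2)/6)) = (-110 + (-8 - 13))*(-39 + (-⅚ + √3/6)) = (-110 - 21)*(-239/6 + √3/6) = -131*(-239/6 + √3/6) = 31309/6 - 131*√3/6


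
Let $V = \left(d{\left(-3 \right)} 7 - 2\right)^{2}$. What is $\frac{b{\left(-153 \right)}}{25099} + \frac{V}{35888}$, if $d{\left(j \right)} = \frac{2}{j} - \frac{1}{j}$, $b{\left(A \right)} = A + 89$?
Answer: $- \frac{16429757}{8106776208} \approx -0.0020267$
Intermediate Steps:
$b{\left(A \right)} = 89 + A$
$d{\left(j \right)} = \frac{1}{j}$
$V = \frac{169}{9}$ ($V = \left(\frac{1}{-3} \cdot 7 - 2\right)^{2} = \left(\left(- \frac{1}{3}\right) 7 - 2\right)^{2} = \left(- \frac{7}{3} - 2\right)^{2} = \left(- \frac{13}{3}\right)^{2} = \frac{169}{9} \approx 18.778$)
$\frac{b{\left(-153 \right)}}{25099} + \frac{V}{35888} = \frac{89 - 153}{25099} + \frac{169}{9 \cdot 35888} = \left(-64\right) \frac{1}{25099} + \frac{169}{9} \cdot \frac{1}{35888} = - \frac{64}{25099} + \frac{169}{322992} = - \frac{16429757}{8106776208}$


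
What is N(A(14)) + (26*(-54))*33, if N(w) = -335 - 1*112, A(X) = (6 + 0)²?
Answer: -46779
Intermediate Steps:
A(X) = 36 (A(X) = 6² = 36)
N(w) = -447 (N(w) = -335 - 112 = -447)
N(A(14)) + (26*(-54))*33 = -447 + (26*(-54))*33 = -447 - 1404*33 = -447 - 46332 = -46779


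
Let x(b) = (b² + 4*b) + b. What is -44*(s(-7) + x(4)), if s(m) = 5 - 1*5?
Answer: -1584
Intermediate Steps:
x(b) = b² + 5*b
s(m) = 0 (s(m) = 5 - 5 = 0)
-44*(s(-7) + x(4)) = -44*(0 + 4*(5 + 4)) = -44*(0 + 4*9) = -44*(0 + 36) = -44*36 = -1584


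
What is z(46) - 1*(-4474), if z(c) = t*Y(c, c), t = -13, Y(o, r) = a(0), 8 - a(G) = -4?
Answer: 4318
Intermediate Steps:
a(G) = 12 (a(G) = 8 - 1*(-4) = 8 + 4 = 12)
Y(o, r) = 12
z(c) = -156 (z(c) = -13*12 = -156)
z(46) - 1*(-4474) = -156 - 1*(-4474) = -156 + 4474 = 4318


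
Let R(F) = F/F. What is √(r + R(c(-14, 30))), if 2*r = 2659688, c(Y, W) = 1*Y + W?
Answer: √1329845 ≈ 1153.2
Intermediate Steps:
c(Y, W) = W + Y (c(Y, W) = Y + W = W + Y)
R(F) = 1
r = 1329844 (r = (½)*2659688 = 1329844)
√(r + R(c(-14, 30))) = √(1329844 + 1) = √1329845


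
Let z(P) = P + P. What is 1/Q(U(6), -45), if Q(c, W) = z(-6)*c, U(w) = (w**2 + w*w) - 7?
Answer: -1/780 ≈ -0.0012821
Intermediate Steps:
z(P) = 2*P
U(w) = -7 + 2*w**2 (U(w) = (w**2 + w**2) - 7 = 2*w**2 - 7 = -7 + 2*w**2)
Q(c, W) = -12*c (Q(c, W) = (2*(-6))*c = -12*c)
1/Q(U(6), -45) = 1/(-12*(-7 + 2*6**2)) = 1/(-12*(-7 + 2*36)) = 1/(-12*(-7 + 72)) = 1/(-12*65) = 1/(-780) = -1/780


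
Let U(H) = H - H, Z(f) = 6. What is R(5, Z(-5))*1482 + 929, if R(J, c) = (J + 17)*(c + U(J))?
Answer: 196553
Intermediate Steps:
U(H) = 0
R(J, c) = c*(17 + J) (R(J, c) = (J + 17)*(c + 0) = (17 + J)*c = c*(17 + J))
R(5, Z(-5))*1482 + 929 = (6*(17 + 5))*1482 + 929 = (6*22)*1482 + 929 = 132*1482 + 929 = 195624 + 929 = 196553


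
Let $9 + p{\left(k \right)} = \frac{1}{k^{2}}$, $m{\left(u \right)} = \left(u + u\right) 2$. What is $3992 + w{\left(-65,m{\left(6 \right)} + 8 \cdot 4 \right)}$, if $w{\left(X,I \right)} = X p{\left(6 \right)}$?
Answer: $\frac{164707}{36} \approx 4575.2$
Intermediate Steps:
$m{\left(u \right)} = 4 u$ ($m{\left(u \right)} = 2 u 2 = 4 u$)
$p{\left(k \right)} = -9 + \frac{1}{k^{2}}$
$w{\left(X,I \right)} = - \frac{323 X}{36}$ ($w{\left(X,I \right)} = X \left(-9 + \frac{1}{36}\right) = X \left(- \frac{323}{36}\right) = - \frac{323 X}{36}$)
$3992 + w{\left(-65,m{\left(6 \right)} + 8 \cdot 4 \right)} = 3992 - - \frac{20995}{36} = 3992 + \frac{20995}{36} = \frac{164707}{36}$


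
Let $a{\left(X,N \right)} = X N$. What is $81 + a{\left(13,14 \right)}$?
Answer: $263$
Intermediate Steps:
$a{\left(X,N \right)} = N X$
$81 + a{\left(13,14 \right)} = 81 + 14 \cdot 13 = 81 + 182 = 263$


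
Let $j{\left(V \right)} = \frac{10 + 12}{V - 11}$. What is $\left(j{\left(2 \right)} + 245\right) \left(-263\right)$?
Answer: $- \frac{574129}{9} \approx -63792.0$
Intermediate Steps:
$j{\left(V \right)} = \frac{22}{-11 + V}$
$\left(j{\left(2 \right)} + 245\right) \left(-263\right) = \left(\frac{22}{-11 + 2} + 245\right) \left(-263\right) = \left(\frac{22}{-9} + 245\right) \left(-263\right) = \left(22 \left(- \frac{1}{9}\right) + 245\right) \left(-263\right) = \left(- \frac{22}{9} + 245\right) \left(-263\right) = \frac{2183}{9} \left(-263\right) = - \frac{574129}{9}$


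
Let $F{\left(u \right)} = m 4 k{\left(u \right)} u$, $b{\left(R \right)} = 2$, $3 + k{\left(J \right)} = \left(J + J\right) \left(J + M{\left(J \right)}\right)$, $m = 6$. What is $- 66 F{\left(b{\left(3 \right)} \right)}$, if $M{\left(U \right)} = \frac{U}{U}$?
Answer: $-28512$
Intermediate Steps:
$M{\left(U \right)} = 1$
$k{\left(J \right)} = -3 + 2 J \left(1 + J\right)$ ($k{\left(J \right)} = -3 + \left(J + J\right) \left(J + 1\right) = -3 + 2 J \left(1 + J\right)$)
$F{\left(u \right)} = u \left(-72 + 48 u + 48 u^{2}\right)$ ($F{\left(u \right)} = 6 \cdot 4 \left(-3 + 2 u + 2 u^{2}\right) u = 24 \left(-3 + 2 u + 2 u^{2}\right) u = \left(-72 + 48 u + 48 u^{2}\right) u = u \left(-72 + 48 u + 48 u^{2}\right)$)
$- 66 F{\left(b{\left(3 \right)} \right)} = - 66 \cdot 24 \cdot 2 \left(-3 + 2 \cdot 2 + 2 \cdot 2^{2}\right) = - 66 \cdot 24 \cdot 2 \left(-3 + 4 + 2 \cdot 4\right) = - 66 \cdot 24 \cdot 2 \left(-3 + 4 + 8\right) = - 66 \cdot 24 \cdot 2 \cdot 9 = \left(-66\right) 432 = -28512$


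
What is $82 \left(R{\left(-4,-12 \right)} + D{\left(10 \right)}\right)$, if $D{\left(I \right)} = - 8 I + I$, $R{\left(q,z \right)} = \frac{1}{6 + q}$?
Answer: $-5699$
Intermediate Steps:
$D{\left(I \right)} = - 7 I$
$82 \left(R{\left(-4,-12 \right)} + D{\left(10 \right)}\right) = 82 \left(\frac{1}{6 - 4} - 70\right) = 82 \left(\frac{1}{2} - 70\right) = 82 \left(- \frac{139}{2}\right) = -5699$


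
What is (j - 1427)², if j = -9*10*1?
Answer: 2301289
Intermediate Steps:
j = -90 (j = -90*1 = -90)
(j - 1427)² = (-90 - 1427)² = (-1517)² = 2301289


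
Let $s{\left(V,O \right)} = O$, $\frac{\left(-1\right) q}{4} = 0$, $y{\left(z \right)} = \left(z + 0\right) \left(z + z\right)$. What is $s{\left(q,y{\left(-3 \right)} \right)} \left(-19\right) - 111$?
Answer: $-453$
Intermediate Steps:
$y{\left(z \right)} = 2 z^{2}$ ($y{\left(z \right)} = z 2 z = 2 z^{2}$)
$q = 0$ ($q = \left(-4\right) 0 = 0$)
$s{\left(q,y{\left(-3 \right)} \right)} \left(-19\right) - 111 = 2 \left(-3\right)^{2} \left(-19\right) - 111 = 2 \cdot 9 \left(-19\right) - 111 = 18 \left(-19\right) - 111 = -342 - 111 = -453$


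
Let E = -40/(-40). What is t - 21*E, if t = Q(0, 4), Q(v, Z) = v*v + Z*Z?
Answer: -5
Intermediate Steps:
E = 1 (E = -40*(-1/40) = 1)
Q(v, Z) = Z² + v² (Q(v, Z) = v² + Z² = Z² + v²)
t = 16 (t = 4² + 0² = 16 + 0 = 16)
t - 21*E = 16 - 21*1 = 16 - 21 = -5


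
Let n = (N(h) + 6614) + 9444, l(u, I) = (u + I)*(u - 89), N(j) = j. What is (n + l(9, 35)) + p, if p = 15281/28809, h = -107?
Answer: 358139960/28809 ≈ 12432.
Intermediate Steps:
l(u, I) = (-89 + u)*(I + u) (l(u, I) = (I + u)*(-89 + u) = (-89 + u)*(I + u))
n = 15951 (n = (-107 + 6614) + 9444 = 6507 + 9444 = 15951)
p = 15281/28809 (p = 15281*(1/28809) = 15281/28809 ≈ 0.53042)
(n + l(9, 35)) + p = (15951 + (9² - 89*35 - 89*9 + 35*9)) + 15281/28809 = (15951 + (81 - 3115 - 801 + 315)) + 15281/28809 = (15951 - 3520) + 15281/28809 = 12431 + 15281/28809 = 358139960/28809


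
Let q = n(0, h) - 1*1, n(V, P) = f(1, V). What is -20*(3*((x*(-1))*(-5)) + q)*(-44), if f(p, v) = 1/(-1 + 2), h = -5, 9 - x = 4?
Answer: 66000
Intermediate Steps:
x = 5 (x = 9 - 1*4 = 9 - 4 = 5)
f(p, v) = 1 (f(p, v) = 1/1 = 1)
n(V, P) = 1
q = 0 (q = 1 - 1*1 = 1 - 1 = 0)
-20*(3*((x*(-1))*(-5)) + q)*(-44) = -20*(3*((5*(-1))*(-5)) + 0)*(-44) = -20*(3*(-5*(-5)) + 0)*(-44) = -20*(3*25 + 0)*(-44) = -20*(75 + 0)*(-44) = -20*75*(-44) = -1500*(-44) = 66000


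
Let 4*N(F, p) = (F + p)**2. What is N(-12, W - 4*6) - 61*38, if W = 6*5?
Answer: -2309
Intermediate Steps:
W = 30
N(F, p) = (F + p)**2/4
N(-12, W - 4*6) - 61*38 = (-12 + (30 - 4*6))**2/4 - 61*38 = (-12 + (30 - 24))**2/4 - 2318 = (-12 + 6)**2/4 - 2318 = (1/4)*(-6)**2 - 2318 = (1/4)*36 - 2318 = 9 - 2318 = -2309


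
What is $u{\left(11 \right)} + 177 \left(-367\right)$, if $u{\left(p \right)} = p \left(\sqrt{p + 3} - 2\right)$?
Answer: $-64981 + 11 \sqrt{14} \approx -64940.0$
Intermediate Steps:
$u{\left(p \right)} = p \left(-2 + \sqrt{3 + p}\right)$ ($u{\left(p \right)} = p \left(\sqrt{3 + p} - 2\right) = p \left(-2 + \sqrt{3 + p}\right)$)
$u{\left(11 \right)} + 177 \left(-367\right) = 11 \left(-2 + \sqrt{3 + 11}\right) + 177 \left(-367\right) = 11 \left(-2 + \sqrt{14}\right) - 64959 = \left(-22 + 11 \sqrt{14}\right) - 64959 = -64981 + 11 \sqrt{14}$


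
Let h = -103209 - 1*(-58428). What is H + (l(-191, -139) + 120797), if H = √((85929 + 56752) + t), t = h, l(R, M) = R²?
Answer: 157278 + 10*√979 ≈ 1.5759e+5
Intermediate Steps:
h = -44781 (h = -103209 + 58428 = -44781)
t = -44781
H = 10*√979 (H = √((85929 + 56752) - 44781) = √(142681 - 44781) = √97900 = 10*√979 ≈ 312.89)
H + (l(-191, -139) + 120797) = 10*√979 + ((-191)² + 120797) = 10*√979 + (36481 + 120797) = 10*√979 + 157278 = 157278 + 10*√979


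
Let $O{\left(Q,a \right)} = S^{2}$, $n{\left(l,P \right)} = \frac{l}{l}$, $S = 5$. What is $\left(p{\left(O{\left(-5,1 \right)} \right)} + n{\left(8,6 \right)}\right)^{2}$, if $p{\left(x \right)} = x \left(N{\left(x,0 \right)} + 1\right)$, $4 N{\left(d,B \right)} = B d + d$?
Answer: $\frac{531441}{16} \approx 33215.0$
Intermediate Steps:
$N{\left(d,B \right)} = \frac{d}{4} + \frac{B d}{4}$ ($N{\left(d,B \right)} = \frac{B d + d}{4} = \frac{d + B d}{4} = \frac{d}{4} + \frac{B d}{4}$)
$n{\left(l,P \right)} = 1$
$O{\left(Q,a \right)} = 25$ ($O{\left(Q,a \right)} = 5^{2} = 25$)
$p{\left(x \right)} = x \left(1 + \frac{x}{4}\right)$ ($p{\left(x \right)} = x \left(\frac{x \left(1 + 0\right)}{4} + 1\right) = x \left(\frac{1}{4} x 1 + 1\right) = x \left(\frac{x}{4} + 1\right) = x \left(1 + \frac{x}{4}\right)$)
$\left(p{\left(O{\left(-5,1 \right)} \right)} + n{\left(8,6 \right)}\right)^{2} = \left(\frac{1}{4} \cdot 25 \left(4 + 25\right) + 1\right)^{2} = \left(\frac{1}{4} \cdot 25 \cdot 29 + 1\right)^{2} = \left(\frac{725}{4} + 1\right)^{2} = \left(\frac{729}{4}\right)^{2} = \frac{531441}{16}$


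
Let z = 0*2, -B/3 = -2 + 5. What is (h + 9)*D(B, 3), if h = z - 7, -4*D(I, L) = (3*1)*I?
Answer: 27/2 ≈ 13.500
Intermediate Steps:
B = -9 (B = -3*(-2 + 5) = -3*3 = -9)
z = 0
D(I, L) = -3*I/4 (D(I, L) = -3*1*I/4 = -3*I/4)
h = -7 (h = 0 - 7 = -7)
(h + 9)*D(B, 3) = (-7 + 9)*(-¾*(-9)) = 2*(27/4) = 27/2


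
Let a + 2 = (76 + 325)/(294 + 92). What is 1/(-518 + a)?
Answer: -386/200319 ≈ -0.0019269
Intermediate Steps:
a = -371/386 (a = -2 + (76 + 325)/(294 + 92) = -2 + 401/386 = -371/386 ≈ -0.96114)
1/(-518 + a) = 1/(-518 - 371/386) = 1/(-200319/386) = -386/200319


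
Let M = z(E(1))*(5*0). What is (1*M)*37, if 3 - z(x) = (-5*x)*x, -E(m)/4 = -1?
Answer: 0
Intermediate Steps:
E(m) = 4 (E(m) = -4*(-1) = 4)
z(x) = 3 + 5*x**2 (z(x) = 3 - (-5*x)*x = 3 - (-5)*x**2 = 3 + 5*x**2)
M = 0 (M = (3 + 5*4**2)*(5*0) = (3 + 5*16)*0 = (3 + 80)*0 = 83*0 = 0)
(1*M)*37 = (1*0)*37 = 0*37 = 0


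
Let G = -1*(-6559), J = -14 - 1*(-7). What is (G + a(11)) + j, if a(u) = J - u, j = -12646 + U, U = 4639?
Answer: -1466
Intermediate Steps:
j = -8007 (j = -12646 + 4639 = -8007)
J = -7 (J = -14 + 7 = -7)
G = 6559
a(u) = -7 - u
(G + a(11)) + j = (6559 + (-7 - 1*11)) - 8007 = (6559 + (-7 - 11)) - 8007 = (6559 - 18) - 8007 = 6541 - 8007 = -1466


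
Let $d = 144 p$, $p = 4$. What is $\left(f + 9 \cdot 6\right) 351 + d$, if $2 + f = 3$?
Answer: $19881$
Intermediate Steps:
$f = 1$ ($f = -2 + 3 = 1$)
$d = 576$ ($d = 144 \cdot 4 = 576$)
$\left(f + 9 \cdot 6\right) 351 + d = \left(1 + 9 \cdot 6\right) 351 + 576 = \left(1 + 54\right) 351 + 576 = 55 \cdot 351 + 576 = 19305 + 576 = 19881$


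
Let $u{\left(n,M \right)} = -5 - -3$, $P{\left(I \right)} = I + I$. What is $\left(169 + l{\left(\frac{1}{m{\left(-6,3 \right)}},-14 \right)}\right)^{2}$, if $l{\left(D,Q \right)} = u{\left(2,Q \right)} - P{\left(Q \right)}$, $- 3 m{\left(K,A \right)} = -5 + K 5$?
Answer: $38025$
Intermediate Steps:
$P{\left(I \right)} = 2 I$
$m{\left(K,A \right)} = \frac{5}{3} - \frac{5 K}{3}$ ($m{\left(K,A \right)} = - \frac{-5 + K 5}{3} = - \frac{-5 + 5 K}{3} = \frac{5}{3} - \frac{5 K}{3}$)
$u{\left(n,M \right)} = -2$ ($u{\left(n,M \right)} = -5 + 3 = -2$)
$l{\left(D,Q \right)} = -2 - 2 Q$
$\left(169 + l{\left(\frac{1}{m{\left(-6,3 \right)}},-14 \right)}\right)^{2} = \left(169 - -26\right)^{2} = \left(169 + \left(-2 + 28\right)\right)^{2} = \left(169 + 26\right)^{2} = 195^{2} = 38025$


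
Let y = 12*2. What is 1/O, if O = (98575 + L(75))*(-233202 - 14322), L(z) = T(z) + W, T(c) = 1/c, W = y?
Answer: -25/610140554408 ≈ -4.0974e-11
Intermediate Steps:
y = 24
W = 24
L(z) = 24 + 1/z (L(z) = 1/z + 24 = 24 + 1/z)
O = -610140554408/25 (O = (98575 + (24 + 1/75))*(-233202 - 14322) = (98575 + (24 + 1/75))*(-247524) = (98575 + 1801/75)*(-247524) = (7394926/75)*(-247524) = -610140554408/25 ≈ -2.4406e+10)
1/O = 1/(-610140554408/25) = -25/610140554408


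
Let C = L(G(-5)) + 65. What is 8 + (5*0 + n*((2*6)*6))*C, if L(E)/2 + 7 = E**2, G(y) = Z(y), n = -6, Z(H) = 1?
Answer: -22888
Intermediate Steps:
G(y) = 1
L(E) = -14 + 2*E**2
C = 53 (C = (-14 + 2*1**2) + 65 = (-14 + 2*1) + 65 = (-14 + 2) + 65 = -12 + 65 = 53)
8 + (5*0 + n*((2*6)*6))*C = 8 + (5*0 - 6*2*6*6)*53 = 8 + (0 - 72*6)*53 = 8 + (0 - 6*72)*53 = 8 + (0 - 432)*53 = 8 - 432*53 = 8 - 22896 = -22888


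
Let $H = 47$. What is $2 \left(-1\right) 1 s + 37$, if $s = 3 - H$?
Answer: $125$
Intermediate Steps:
$s = -44$ ($s = 3 - 47 = -44$)
$2 \left(-1\right) 1 s + 37 = 2 \left(-1\right) 1 \left(-44\right) + 37 = \left(-2\right) 1 \left(-44\right) + 37 = \left(-2\right) \left(-44\right) + 37 = 88 + 37 = 125$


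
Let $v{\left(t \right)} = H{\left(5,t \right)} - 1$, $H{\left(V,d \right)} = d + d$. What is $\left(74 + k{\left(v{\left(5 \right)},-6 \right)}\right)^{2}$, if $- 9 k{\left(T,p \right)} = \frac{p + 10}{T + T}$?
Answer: $\frac{35904064}{6561} \approx 5472.3$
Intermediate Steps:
$H{\left(V,d \right)} = 2 d$
$v{\left(t \right)} = -1 + 2 t$ ($v{\left(t \right)} = 2 t - 1 = -1 + 2 t$)
$k{\left(T,p \right)} = - \frac{10 + p}{18 T}$ ($k{\left(T,p \right)} = - \frac{\left(p + 10\right) \frac{1}{T + T}}{9} = - \frac{\left(10 + p\right) \frac{1}{2 T}}{9} = - \frac{\frac{1}{2} \frac{1}{T} \left(10 + p\right)}{9} = - \frac{10 + p}{18 T}$)
$\left(74 + k{\left(v{\left(5 \right)},-6 \right)}\right)^{2} = \left(74 + \frac{-10 - -6}{18 \left(-1 + 2 \cdot 5\right)}\right)^{2} = \left(74 + \frac{-10 + 6}{18 \left(-1 + 10\right)}\right)^{2} = \left(74 + \frac{1}{18} \cdot \frac{1}{9} \left(-4\right)\right)^{2} = \left(74 - \frac{2}{81}\right)^{2} = \left(\frac{5992}{81}\right)^{2} = \frac{35904064}{6561}$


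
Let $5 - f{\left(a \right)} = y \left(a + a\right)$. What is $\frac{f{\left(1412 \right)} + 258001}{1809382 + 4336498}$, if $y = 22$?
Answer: $\frac{97939}{3072940} \approx 0.031871$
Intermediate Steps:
$f{\left(a \right)} = 5 - 44 a$ ($f{\left(a \right)} = 5 - 22 \left(a + a\right) = 5 - 22 \cdot 2 a = 5 - 44 a$)
$\frac{f{\left(1412 \right)} + 258001}{1809382 + 4336498} = \frac{\left(5 - 62128\right) + 258001}{1809382 + 4336498} = \frac{\left(5 - 62128\right) + 258001}{6145880} = \left(-62123 + 258001\right) \frac{1}{6145880} = 195878 \cdot \frac{1}{6145880} = \frac{97939}{3072940}$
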